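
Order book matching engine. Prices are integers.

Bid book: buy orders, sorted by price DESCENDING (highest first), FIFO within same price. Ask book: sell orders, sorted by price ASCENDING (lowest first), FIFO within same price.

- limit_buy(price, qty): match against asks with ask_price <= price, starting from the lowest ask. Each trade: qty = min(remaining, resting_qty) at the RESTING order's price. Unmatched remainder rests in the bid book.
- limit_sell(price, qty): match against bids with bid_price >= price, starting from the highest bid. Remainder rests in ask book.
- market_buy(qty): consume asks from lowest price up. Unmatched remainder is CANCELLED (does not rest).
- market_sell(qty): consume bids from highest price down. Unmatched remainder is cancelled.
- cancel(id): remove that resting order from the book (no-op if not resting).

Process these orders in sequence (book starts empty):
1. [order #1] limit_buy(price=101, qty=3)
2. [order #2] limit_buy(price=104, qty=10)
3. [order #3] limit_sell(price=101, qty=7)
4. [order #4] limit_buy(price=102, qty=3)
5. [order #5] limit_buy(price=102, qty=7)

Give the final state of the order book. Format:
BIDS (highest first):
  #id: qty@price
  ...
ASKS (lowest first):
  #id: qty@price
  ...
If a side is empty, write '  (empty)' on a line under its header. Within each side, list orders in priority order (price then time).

After op 1 [order #1] limit_buy(price=101, qty=3): fills=none; bids=[#1:3@101] asks=[-]
After op 2 [order #2] limit_buy(price=104, qty=10): fills=none; bids=[#2:10@104 #1:3@101] asks=[-]
After op 3 [order #3] limit_sell(price=101, qty=7): fills=#2x#3:7@104; bids=[#2:3@104 #1:3@101] asks=[-]
After op 4 [order #4] limit_buy(price=102, qty=3): fills=none; bids=[#2:3@104 #4:3@102 #1:3@101] asks=[-]
After op 5 [order #5] limit_buy(price=102, qty=7): fills=none; bids=[#2:3@104 #4:3@102 #5:7@102 #1:3@101] asks=[-]

Answer: BIDS (highest first):
  #2: 3@104
  #4: 3@102
  #5: 7@102
  #1: 3@101
ASKS (lowest first):
  (empty)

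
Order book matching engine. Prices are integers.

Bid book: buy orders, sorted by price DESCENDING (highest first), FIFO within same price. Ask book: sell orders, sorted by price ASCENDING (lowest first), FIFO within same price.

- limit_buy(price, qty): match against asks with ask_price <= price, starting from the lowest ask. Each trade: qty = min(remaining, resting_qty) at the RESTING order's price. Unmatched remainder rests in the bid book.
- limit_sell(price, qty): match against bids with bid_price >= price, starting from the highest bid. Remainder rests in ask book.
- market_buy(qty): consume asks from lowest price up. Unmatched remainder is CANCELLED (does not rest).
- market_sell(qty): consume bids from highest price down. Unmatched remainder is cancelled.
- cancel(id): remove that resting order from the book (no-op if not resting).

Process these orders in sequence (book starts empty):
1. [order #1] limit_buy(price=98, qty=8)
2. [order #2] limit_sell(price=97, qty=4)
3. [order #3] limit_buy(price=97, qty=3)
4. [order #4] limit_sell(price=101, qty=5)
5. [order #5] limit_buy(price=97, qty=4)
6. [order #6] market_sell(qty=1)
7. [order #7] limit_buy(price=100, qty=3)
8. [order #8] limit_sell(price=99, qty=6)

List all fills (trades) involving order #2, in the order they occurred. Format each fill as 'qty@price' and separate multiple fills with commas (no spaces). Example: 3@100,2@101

Answer: 4@98

Derivation:
After op 1 [order #1] limit_buy(price=98, qty=8): fills=none; bids=[#1:8@98] asks=[-]
After op 2 [order #2] limit_sell(price=97, qty=4): fills=#1x#2:4@98; bids=[#1:4@98] asks=[-]
After op 3 [order #3] limit_buy(price=97, qty=3): fills=none; bids=[#1:4@98 #3:3@97] asks=[-]
After op 4 [order #4] limit_sell(price=101, qty=5): fills=none; bids=[#1:4@98 #3:3@97] asks=[#4:5@101]
After op 5 [order #5] limit_buy(price=97, qty=4): fills=none; bids=[#1:4@98 #3:3@97 #5:4@97] asks=[#4:5@101]
After op 6 [order #6] market_sell(qty=1): fills=#1x#6:1@98; bids=[#1:3@98 #3:3@97 #5:4@97] asks=[#4:5@101]
After op 7 [order #7] limit_buy(price=100, qty=3): fills=none; bids=[#7:3@100 #1:3@98 #3:3@97 #5:4@97] asks=[#4:5@101]
After op 8 [order #8] limit_sell(price=99, qty=6): fills=#7x#8:3@100; bids=[#1:3@98 #3:3@97 #5:4@97] asks=[#8:3@99 #4:5@101]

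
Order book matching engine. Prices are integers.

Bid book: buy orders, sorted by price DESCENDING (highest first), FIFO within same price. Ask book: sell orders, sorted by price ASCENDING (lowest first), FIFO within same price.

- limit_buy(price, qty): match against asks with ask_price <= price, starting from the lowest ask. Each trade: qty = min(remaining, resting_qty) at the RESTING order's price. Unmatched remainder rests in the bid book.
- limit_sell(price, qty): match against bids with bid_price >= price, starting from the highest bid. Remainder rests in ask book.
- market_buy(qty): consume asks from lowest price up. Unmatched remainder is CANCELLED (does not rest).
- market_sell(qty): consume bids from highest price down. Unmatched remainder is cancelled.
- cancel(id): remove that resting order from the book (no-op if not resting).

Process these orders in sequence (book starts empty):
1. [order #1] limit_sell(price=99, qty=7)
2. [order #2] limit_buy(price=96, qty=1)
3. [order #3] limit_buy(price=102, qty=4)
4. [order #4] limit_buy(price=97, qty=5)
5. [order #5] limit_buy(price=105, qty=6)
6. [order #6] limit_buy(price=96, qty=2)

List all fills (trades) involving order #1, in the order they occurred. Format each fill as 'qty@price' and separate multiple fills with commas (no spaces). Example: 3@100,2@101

After op 1 [order #1] limit_sell(price=99, qty=7): fills=none; bids=[-] asks=[#1:7@99]
After op 2 [order #2] limit_buy(price=96, qty=1): fills=none; bids=[#2:1@96] asks=[#1:7@99]
After op 3 [order #3] limit_buy(price=102, qty=4): fills=#3x#1:4@99; bids=[#2:1@96] asks=[#1:3@99]
After op 4 [order #4] limit_buy(price=97, qty=5): fills=none; bids=[#4:5@97 #2:1@96] asks=[#1:3@99]
After op 5 [order #5] limit_buy(price=105, qty=6): fills=#5x#1:3@99; bids=[#5:3@105 #4:5@97 #2:1@96] asks=[-]
After op 6 [order #6] limit_buy(price=96, qty=2): fills=none; bids=[#5:3@105 #4:5@97 #2:1@96 #6:2@96] asks=[-]

Answer: 4@99,3@99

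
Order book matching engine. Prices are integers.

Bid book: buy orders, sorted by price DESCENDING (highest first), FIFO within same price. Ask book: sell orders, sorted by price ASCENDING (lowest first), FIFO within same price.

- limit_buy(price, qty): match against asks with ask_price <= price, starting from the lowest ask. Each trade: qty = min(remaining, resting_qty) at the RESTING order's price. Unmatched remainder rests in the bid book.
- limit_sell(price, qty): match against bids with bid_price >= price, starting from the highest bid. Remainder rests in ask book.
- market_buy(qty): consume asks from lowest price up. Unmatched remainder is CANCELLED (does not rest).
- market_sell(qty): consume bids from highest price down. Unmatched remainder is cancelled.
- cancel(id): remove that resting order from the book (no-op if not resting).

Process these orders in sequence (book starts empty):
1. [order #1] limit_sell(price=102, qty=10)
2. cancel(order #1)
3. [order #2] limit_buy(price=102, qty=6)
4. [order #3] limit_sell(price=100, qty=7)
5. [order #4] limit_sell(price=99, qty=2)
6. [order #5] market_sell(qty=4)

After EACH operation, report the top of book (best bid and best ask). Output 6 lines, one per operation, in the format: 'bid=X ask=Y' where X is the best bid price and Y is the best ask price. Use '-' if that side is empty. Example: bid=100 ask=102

After op 1 [order #1] limit_sell(price=102, qty=10): fills=none; bids=[-] asks=[#1:10@102]
After op 2 cancel(order #1): fills=none; bids=[-] asks=[-]
After op 3 [order #2] limit_buy(price=102, qty=6): fills=none; bids=[#2:6@102] asks=[-]
After op 4 [order #3] limit_sell(price=100, qty=7): fills=#2x#3:6@102; bids=[-] asks=[#3:1@100]
After op 5 [order #4] limit_sell(price=99, qty=2): fills=none; bids=[-] asks=[#4:2@99 #3:1@100]
After op 6 [order #5] market_sell(qty=4): fills=none; bids=[-] asks=[#4:2@99 #3:1@100]

Answer: bid=- ask=102
bid=- ask=-
bid=102 ask=-
bid=- ask=100
bid=- ask=99
bid=- ask=99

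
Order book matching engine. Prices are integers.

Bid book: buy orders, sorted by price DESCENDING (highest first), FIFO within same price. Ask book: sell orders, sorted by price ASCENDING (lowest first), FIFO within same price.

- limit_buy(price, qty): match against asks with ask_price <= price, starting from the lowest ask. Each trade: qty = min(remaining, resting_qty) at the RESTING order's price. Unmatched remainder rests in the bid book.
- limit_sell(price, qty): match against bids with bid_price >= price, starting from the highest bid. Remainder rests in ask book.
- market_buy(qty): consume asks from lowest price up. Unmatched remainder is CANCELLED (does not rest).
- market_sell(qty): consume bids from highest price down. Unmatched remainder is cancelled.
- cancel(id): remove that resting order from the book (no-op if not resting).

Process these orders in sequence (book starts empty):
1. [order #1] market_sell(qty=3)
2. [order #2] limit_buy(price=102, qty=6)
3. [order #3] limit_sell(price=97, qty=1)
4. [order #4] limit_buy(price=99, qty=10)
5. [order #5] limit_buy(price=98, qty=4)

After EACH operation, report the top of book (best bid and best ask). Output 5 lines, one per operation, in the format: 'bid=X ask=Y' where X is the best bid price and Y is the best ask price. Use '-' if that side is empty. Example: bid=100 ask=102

After op 1 [order #1] market_sell(qty=3): fills=none; bids=[-] asks=[-]
After op 2 [order #2] limit_buy(price=102, qty=6): fills=none; bids=[#2:6@102] asks=[-]
After op 3 [order #3] limit_sell(price=97, qty=1): fills=#2x#3:1@102; bids=[#2:5@102] asks=[-]
After op 4 [order #4] limit_buy(price=99, qty=10): fills=none; bids=[#2:5@102 #4:10@99] asks=[-]
After op 5 [order #5] limit_buy(price=98, qty=4): fills=none; bids=[#2:5@102 #4:10@99 #5:4@98] asks=[-]

Answer: bid=- ask=-
bid=102 ask=-
bid=102 ask=-
bid=102 ask=-
bid=102 ask=-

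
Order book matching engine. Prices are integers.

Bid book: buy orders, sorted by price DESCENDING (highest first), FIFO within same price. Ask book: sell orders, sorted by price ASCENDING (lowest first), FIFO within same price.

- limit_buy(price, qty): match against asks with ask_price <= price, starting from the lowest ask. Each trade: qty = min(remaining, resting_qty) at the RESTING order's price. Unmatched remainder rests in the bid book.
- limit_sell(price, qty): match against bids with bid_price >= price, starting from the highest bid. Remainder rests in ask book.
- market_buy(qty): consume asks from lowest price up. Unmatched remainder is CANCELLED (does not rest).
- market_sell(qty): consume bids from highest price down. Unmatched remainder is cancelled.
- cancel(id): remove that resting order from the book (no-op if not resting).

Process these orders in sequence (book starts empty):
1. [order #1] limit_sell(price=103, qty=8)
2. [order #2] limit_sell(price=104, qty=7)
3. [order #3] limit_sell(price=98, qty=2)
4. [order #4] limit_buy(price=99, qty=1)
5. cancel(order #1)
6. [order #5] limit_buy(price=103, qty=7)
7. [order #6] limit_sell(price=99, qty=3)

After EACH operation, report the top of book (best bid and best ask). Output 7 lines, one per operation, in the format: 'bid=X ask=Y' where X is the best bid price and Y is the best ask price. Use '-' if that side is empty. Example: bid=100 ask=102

After op 1 [order #1] limit_sell(price=103, qty=8): fills=none; bids=[-] asks=[#1:8@103]
After op 2 [order #2] limit_sell(price=104, qty=7): fills=none; bids=[-] asks=[#1:8@103 #2:7@104]
After op 3 [order #3] limit_sell(price=98, qty=2): fills=none; bids=[-] asks=[#3:2@98 #1:8@103 #2:7@104]
After op 4 [order #4] limit_buy(price=99, qty=1): fills=#4x#3:1@98; bids=[-] asks=[#3:1@98 #1:8@103 #2:7@104]
After op 5 cancel(order #1): fills=none; bids=[-] asks=[#3:1@98 #2:7@104]
After op 6 [order #5] limit_buy(price=103, qty=7): fills=#5x#3:1@98; bids=[#5:6@103] asks=[#2:7@104]
After op 7 [order #6] limit_sell(price=99, qty=3): fills=#5x#6:3@103; bids=[#5:3@103] asks=[#2:7@104]

Answer: bid=- ask=103
bid=- ask=103
bid=- ask=98
bid=- ask=98
bid=- ask=98
bid=103 ask=104
bid=103 ask=104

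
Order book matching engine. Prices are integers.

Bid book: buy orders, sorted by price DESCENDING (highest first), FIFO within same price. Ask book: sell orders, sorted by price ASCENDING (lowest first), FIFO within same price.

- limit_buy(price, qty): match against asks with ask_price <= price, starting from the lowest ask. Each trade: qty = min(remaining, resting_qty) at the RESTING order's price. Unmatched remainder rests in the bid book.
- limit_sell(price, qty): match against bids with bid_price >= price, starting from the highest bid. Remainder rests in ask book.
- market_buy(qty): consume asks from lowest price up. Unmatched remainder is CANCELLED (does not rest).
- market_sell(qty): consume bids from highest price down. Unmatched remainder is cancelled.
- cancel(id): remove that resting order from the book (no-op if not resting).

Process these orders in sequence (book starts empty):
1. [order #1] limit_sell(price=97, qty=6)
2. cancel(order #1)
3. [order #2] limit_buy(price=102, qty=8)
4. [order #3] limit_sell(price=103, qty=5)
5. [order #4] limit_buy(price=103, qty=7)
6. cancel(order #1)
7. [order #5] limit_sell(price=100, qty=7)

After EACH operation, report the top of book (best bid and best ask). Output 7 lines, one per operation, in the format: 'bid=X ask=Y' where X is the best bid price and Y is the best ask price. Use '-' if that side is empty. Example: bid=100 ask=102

After op 1 [order #1] limit_sell(price=97, qty=6): fills=none; bids=[-] asks=[#1:6@97]
After op 2 cancel(order #1): fills=none; bids=[-] asks=[-]
After op 3 [order #2] limit_buy(price=102, qty=8): fills=none; bids=[#2:8@102] asks=[-]
After op 4 [order #3] limit_sell(price=103, qty=5): fills=none; bids=[#2:8@102] asks=[#3:5@103]
After op 5 [order #4] limit_buy(price=103, qty=7): fills=#4x#3:5@103; bids=[#4:2@103 #2:8@102] asks=[-]
After op 6 cancel(order #1): fills=none; bids=[#4:2@103 #2:8@102] asks=[-]
After op 7 [order #5] limit_sell(price=100, qty=7): fills=#4x#5:2@103 #2x#5:5@102; bids=[#2:3@102] asks=[-]

Answer: bid=- ask=97
bid=- ask=-
bid=102 ask=-
bid=102 ask=103
bid=103 ask=-
bid=103 ask=-
bid=102 ask=-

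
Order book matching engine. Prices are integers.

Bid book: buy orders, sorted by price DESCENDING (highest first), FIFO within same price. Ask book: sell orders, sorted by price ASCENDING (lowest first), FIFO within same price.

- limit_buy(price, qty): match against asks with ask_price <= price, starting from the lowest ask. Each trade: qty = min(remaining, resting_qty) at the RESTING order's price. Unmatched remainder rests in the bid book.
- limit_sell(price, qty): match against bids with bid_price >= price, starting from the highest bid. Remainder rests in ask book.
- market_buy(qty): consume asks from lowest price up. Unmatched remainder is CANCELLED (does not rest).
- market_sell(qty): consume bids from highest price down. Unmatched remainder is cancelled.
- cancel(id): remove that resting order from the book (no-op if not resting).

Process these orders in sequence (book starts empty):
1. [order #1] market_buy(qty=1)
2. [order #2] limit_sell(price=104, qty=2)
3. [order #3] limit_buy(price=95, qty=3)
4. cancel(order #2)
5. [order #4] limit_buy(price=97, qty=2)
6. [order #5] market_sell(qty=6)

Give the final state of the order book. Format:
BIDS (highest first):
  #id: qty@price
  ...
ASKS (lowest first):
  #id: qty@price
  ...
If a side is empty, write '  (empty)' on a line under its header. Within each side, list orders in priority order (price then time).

After op 1 [order #1] market_buy(qty=1): fills=none; bids=[-] asks=[-]
After op 2 [order #2] limit_sell(price=104, qty=2): fills=none; bids=[-] asks=[#2:2@104]
After op 3 [order #3] limit_buy(price=95, qty=3): fills=none; bids=[#3:3@95] asks=[#2:2@104]
After op 4 cancel(order #2): fills=none; bids=[#3:3@95] asks=[-]
After op 5 [order #4] limit_buy(price=97, qty=2): fills=none; bids=[#4:2@97 #3:3@95] asks=[-]
After op 6 [order #5] market_sell(qty=6): fills=#4x#5:2@97 #3x#5:3@95; bids=[-] asks=[-]

Answer: BIDS (highest first):
  (empty)
ASKS (lowest first):
  (empty)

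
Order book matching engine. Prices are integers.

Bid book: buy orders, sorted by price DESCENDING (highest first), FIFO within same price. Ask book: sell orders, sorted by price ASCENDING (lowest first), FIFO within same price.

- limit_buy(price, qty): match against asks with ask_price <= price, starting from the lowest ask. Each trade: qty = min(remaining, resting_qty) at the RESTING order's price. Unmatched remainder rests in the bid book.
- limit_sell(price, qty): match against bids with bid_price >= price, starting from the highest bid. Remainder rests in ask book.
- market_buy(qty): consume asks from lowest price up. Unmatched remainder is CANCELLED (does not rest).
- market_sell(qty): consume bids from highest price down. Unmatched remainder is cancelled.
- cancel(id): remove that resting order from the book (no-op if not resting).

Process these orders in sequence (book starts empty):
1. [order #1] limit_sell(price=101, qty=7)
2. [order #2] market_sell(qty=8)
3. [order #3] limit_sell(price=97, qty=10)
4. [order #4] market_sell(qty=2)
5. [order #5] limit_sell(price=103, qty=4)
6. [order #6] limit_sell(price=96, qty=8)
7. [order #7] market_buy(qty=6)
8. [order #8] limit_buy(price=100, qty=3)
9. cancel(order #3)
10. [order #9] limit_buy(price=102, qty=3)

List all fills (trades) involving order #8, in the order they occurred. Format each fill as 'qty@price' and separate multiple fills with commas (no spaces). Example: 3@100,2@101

Answer: 2@96,1@97

Derivation:
After op 1 [order #1] limit_sell(price=101, qty=7): fills=none; bids=[-] asks=[#1:7@101]
After op 2 [order #2] market_sell(qty=8): fills=none; bids=[-] asks=[#1:7@101]
After op 3 [order #3] limit_sell(price=97, qty=10): fills=none; bids=[-] asks=[#3:10@97 #1:7@101]
After op 4 [order #4] market_sell(qty=2): fills=none; bids=[-] asks=[#3:10@97 #1:7@101]
After op 5 [order #5] limit_sell(price=103, qty=4): fills=none; bids=[-] asks=[#3:10@97 #1:7@101 #5:4@103]
After op 6 [order #6] limit_sell(price=96, qty=8): fills=none; bids=[-] asks=[#6:8@96 #3:10@97 #1:7@101 #5:4@103]
After op 7 [order #7] market_buy(qty=6): fills=#7x#6:6@96; bids=[-] asks=[#6:2@96 #3:10@97 #1:7@101 #5:4@103]
After op 8 [order #8] limit_buy(price=100, qty=3): fills=#8x#6:2@96 #8x#3:1@97; bids=[-] asks=[#3:9@97 #1:7@101 #5:4@103]
After op 9 cancel(order #3): fills=none; bids=[-] asks=[#1:7@101 #5:4@103]
After op 10 [order #9] limit_buy(price=102, qty=3): fills=#9x#1:3@101; bids=[-] asks=[#1:4@101 #5:4@103]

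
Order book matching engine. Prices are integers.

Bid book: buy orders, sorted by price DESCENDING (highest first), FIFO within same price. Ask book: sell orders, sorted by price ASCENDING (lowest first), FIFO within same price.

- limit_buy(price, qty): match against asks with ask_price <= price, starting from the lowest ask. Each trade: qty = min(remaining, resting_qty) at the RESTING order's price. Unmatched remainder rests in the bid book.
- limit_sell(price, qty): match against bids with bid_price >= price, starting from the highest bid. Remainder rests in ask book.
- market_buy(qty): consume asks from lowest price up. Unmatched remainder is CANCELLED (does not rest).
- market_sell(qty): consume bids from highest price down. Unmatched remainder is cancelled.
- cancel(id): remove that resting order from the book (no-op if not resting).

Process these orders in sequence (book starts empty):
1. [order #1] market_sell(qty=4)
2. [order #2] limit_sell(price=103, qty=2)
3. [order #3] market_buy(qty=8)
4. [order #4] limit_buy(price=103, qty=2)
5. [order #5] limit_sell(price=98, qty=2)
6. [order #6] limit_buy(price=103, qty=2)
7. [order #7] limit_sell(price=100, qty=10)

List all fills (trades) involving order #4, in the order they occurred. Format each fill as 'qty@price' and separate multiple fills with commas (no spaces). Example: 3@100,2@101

After op 1 [order #1] market_sell(qty=4): fills=none; bids=[-] asks=[-]
After op 2 [order #2] limit_sell(price=103, qty=2): fills=none; bids=[-] asks=[#2:2@103]
After op 3 [order #3] market_buy(qty=8): fills=#3x#2:2@103; bids=[-] asks=[-]
After op 4 [order #4] limit_buy(price=103, qty=2): fills=none; bids=[#4:2@103] asks=[-]
After op 5 [order #5] limit_sell(price=98, qty=2): fills=#4x#5:2@103; bids=[-] asks=[-]
After op 6 [order #6] limit_buy(price=103, qty=2): fills=none; bids=[#6:2@103] asks=[-]
After op 7 [order #7] limit_sell(price=100, qty=10): fills=#6x#7:2@103; bids=[-] asks=[#7:8@100]

Answer: 2@103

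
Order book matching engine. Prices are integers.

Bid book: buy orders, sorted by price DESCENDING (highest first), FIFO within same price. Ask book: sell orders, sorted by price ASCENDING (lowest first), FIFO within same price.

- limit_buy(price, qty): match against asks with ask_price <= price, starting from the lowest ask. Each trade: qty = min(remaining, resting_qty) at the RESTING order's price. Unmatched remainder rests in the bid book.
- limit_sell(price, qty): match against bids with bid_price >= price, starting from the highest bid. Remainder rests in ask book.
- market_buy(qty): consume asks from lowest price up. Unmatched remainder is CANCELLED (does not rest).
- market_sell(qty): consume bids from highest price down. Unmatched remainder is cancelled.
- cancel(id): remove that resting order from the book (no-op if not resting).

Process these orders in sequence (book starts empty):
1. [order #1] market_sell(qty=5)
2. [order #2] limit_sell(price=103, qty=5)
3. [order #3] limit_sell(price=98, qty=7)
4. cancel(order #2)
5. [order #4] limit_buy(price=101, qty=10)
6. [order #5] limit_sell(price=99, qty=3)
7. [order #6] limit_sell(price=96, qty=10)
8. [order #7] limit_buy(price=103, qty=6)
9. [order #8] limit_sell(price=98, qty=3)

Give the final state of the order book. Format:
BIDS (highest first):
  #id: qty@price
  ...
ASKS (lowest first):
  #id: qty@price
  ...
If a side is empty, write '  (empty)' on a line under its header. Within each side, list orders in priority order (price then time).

After op 1 [order #1] market_sell(qty=5): fills=none; bids=[-] asks=[-]
After op 2 [order #2] limit_sell(price=103, qty=5): fills=none; bids=[-] asks=[#2:5@103]
After op 3 [order #3] limit_sell(price=98, qty=7): fills=none; bids=[-] asks=[#3:7@98 #2:5@103]
After op 4 cancel(order #2): fills=none; bids=[-] asks=[#3:7@98]
After op 5 [order #4] limit_buy(price=101, qty=10): fills=#4x#3:7@98; bids=[#4:3@101] asks=[-]
After op 6 [order #5] limit_sell(price=99, qty=3): fills=#4x#5:3@101; bids=[-] asks=[-]
After op 7 [order #6] limit_sell(price=96, qty=10): fills=none; bids=[-] asks=[#6:10@96]
After op 8 [order #7] limit_buy(price=103, qty=6): fills=#7x#6:6@96; bids=[-] asks=[#6:4@96]
After op 9 [order #8] limit_sell(price=98, qty=3): fills=none; bids=[-] asks=[#6:4@96 #8:3@98]

Answer: BIDS (highest first):
  (empty)
ASKS (lowest first):
  #6: 4@96
  #8: 3@98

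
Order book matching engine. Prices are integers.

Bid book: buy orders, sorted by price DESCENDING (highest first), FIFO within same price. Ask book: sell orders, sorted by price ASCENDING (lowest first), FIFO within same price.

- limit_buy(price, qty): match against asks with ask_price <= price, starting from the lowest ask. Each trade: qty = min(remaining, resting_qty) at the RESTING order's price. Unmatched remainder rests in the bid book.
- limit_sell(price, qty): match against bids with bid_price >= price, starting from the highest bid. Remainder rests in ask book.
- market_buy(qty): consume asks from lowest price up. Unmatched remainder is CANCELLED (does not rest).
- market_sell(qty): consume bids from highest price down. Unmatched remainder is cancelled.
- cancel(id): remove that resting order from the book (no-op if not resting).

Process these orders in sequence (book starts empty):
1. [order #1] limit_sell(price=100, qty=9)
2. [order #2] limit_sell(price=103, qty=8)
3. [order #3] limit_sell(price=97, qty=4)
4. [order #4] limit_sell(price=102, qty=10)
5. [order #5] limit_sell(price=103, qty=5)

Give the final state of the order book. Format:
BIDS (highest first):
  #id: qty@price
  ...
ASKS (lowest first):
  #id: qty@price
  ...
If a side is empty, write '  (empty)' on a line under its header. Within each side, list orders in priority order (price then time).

After op 1 [order #1] limit_sell(price=100, qty=9): fills=none; bids=[-] asks=[#1:9@100]
After op 2 [order #2] limit_sell(price=103, qty=8): fills=none; bids=[-] asks=[#1:9@100 #2:8@103]
After op 3 [order #3] limit_sell(price=97, qty=4): fills=none; bids=[-] asks=[#3:4@97 #1:9@100 #2:8@103]
After op 4 [order #4] limit_sell(price=102, qty=10): fills=none; bids=[-] asks=[#3:4@97 #1:9@100 #4:10@102 #2:8@103]
After op 5 [order #5] limit_sell(price=103, qty=5): fills=none; bids=[-] asks=[#3:4@97 #1:9@100 #4:10@102 #2:8@103 #5:5@103]

Answer: BIDS (highest first):
  (empty)
ASKS (lowest first):
  #3: 4@97
  #1: 9@100
  #4: 10@102
  #2: 8@103
  #5: 5@103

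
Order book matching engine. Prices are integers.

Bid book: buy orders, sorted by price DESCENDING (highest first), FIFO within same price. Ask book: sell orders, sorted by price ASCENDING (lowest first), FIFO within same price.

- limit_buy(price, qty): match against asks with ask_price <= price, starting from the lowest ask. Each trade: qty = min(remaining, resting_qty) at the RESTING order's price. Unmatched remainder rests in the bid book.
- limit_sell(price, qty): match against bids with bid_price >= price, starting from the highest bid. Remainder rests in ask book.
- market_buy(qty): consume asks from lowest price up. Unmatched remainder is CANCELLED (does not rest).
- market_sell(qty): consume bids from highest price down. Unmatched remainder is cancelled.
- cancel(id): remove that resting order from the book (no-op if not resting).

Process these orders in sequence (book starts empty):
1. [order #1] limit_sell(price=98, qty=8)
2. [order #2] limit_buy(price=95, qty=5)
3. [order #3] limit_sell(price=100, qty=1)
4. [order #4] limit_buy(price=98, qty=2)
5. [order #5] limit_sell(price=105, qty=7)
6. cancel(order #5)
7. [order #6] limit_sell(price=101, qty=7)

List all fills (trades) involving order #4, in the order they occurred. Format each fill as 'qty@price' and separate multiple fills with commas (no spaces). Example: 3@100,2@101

After op 1 [order #1] limit_sell(price=98, qty=8): fills=none; bids=[-] asks=[#1:8@98]
After op 2 [order #2] limit_buy(price=95, qty=5): fills=none; bids=[#2:5@95] asks=[#1:8@98]
After op 3 [order #3] limit_sell(price=100, qty=1): fills=none; bids=[#2:5@95] asks=[#1:8@98 #3:1@100]
After op 4 [order #4] limit_buy(price=98, qty=2): fills=#4x#1:2@98; bids=[#2:5@95] asks=[#1:6@98 #3:1@100]
After op 5 [order #5] limit_sell(price=105, qty=7): fills=none; bids=[#2:5@95] asks=[#1:6@98 #3:1@100 #5:7@105]
After op 6 cancel(order #5): fills=none; bids=[#2:5@95] asks=[#1:6@98 #3:1@100]
After op 7 [order #6] limit_sell(price=101, qty=7): fills=none; bids=[#2:5@95] asks=[#1:6@98 #3:1@100 #6:7@101]

Answer: 2@98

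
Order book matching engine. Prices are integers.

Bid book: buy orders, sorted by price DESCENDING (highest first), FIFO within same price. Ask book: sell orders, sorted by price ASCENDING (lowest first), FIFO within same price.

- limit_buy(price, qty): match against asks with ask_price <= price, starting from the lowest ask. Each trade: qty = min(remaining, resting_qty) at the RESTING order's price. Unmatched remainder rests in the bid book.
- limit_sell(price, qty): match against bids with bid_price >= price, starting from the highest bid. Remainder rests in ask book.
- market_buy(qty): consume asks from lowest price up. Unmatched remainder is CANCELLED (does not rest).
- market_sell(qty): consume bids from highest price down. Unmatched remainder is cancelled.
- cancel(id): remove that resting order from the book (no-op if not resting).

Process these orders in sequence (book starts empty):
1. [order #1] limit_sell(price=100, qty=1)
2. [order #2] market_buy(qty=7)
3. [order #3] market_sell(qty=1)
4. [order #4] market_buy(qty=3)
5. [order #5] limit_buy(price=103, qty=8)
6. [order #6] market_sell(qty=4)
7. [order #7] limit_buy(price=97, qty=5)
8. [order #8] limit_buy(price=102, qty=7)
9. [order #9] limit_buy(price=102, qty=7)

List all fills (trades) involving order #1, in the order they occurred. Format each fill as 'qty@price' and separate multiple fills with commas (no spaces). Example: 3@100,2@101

Answer: 1@100

Derivation:
After op 1 [order #1] limit_sell(price=100, qty=1): fills=none; bids=[-] asks=[#1:1@100]
After op 2 [order #2] market_buy(qty=7): fills=#2x#1:1@100; bids=[-] asks=[-]
After op 3 [order #3] market_sell(qty=1): fills=none; bids=[-] asks=[-]
After op 4 [order #4] market_buy(qty=3): fills=none; bids=[-] asks=[-]
After op 5 [order #5] limit_buy(price=103, qty=8): fills=none; bids=[#5:8@103] asks=[-]
After op 6 [order #6] market_sell(qty=4): fills=#5x#6:4@103; bids=[#5:4@103] asks=[-]
After op 7 [order #7] limit_buy(price=97, qty=5): fills=none; bids=[#5:4@103 #7:5@97] asks=[-]
After op 8 [order #8] limit_buy(price=102, qty=7): fills=none; bids=[#5:4@103 #8:7@102 #7:5@97] asks=[-]
After op 9 [order #9] limit_buy(price=102, qty=7): fills=none; bids=[#5:4@103 #8:7@102 #9:7@102 #7:5@97] asks=[-]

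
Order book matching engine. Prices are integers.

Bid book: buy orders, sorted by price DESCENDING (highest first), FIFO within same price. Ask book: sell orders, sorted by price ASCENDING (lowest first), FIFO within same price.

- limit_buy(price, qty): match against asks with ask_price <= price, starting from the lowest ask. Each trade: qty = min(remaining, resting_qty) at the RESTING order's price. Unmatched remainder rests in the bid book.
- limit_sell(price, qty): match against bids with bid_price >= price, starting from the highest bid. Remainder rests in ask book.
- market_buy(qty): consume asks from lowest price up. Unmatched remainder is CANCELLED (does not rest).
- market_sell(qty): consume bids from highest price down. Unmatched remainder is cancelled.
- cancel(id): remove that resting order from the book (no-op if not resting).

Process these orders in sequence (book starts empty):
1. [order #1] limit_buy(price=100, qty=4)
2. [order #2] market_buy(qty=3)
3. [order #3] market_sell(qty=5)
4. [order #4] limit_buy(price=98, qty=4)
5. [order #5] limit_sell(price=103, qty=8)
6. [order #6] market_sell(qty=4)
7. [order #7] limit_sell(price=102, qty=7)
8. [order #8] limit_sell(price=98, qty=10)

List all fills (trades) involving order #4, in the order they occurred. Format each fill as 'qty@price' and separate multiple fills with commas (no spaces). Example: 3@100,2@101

Answer: 4@98

Derivation:
After op 1 [order #1] limit_buy(price=100, qty=4): fills=none; bids=[#1:4@100] asks=[-]
After op 2 [order #2] market_buy(qty=3): fills=none; bids=[#1:4@100] asks=[-]
After op 3 [order #3] market_sell(qty=5): fills=#1x#3:4@100; bids=[-] asks=[-]
After op 4 [order #4] limit_buy(price=98, qty=4): fills=none; bids=[#4:4@98] asks=[-]
After op 5 [order #5] limit_sell(price=103, qty=8): fills=none; bids=[#4:4@98] asks=[#5:8@103]
After op 6 [order #6] market_sell(qty=4): fills=#4x#6:4@98; bids=[-] asks=[#5:8@103]
After op 7 [order #7] limit_sell(price=102, qty=7): fills=none; bids=[-] asks=[#7:7@102 #5:8@103]
After op 8 [order #8] limit_sell(price=98, qty=10): fills=none; bids=[-] asks=[#8:10@98 #7:7@102 #5:8@103]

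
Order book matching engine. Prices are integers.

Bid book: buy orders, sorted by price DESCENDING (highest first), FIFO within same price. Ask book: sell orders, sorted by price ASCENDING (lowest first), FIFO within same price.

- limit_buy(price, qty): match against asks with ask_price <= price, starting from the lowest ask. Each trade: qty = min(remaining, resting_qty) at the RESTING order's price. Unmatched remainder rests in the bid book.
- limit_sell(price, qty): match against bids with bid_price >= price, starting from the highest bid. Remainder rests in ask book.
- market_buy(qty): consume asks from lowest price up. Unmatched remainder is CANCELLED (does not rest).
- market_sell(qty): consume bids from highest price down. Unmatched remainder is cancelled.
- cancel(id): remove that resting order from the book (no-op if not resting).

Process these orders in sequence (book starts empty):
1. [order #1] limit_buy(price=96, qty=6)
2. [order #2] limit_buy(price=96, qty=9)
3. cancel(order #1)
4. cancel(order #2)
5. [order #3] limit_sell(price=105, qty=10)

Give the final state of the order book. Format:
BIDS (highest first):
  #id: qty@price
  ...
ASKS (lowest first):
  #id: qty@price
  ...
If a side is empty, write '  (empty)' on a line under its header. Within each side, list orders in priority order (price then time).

Answer: BIDS (highest first):
  (empty)
ASKS (lowest first):
  #3: 10@105

Derivation:
After op 1 [order #1] limit_buy(price=96, qty=6): fills=none; bids=[#1:6@96] asks=[-]
After op 2 [order #2] limit_buy(price=96, qty=9): fills=none; bids=[#1:6@96 #2:9@96] asks=[-]
After op 3 cancel(order #1): fills=none; bids=[#2:9@96] asks=[-]
After op 4 cancel(order #2): fills=none; bids=[-] asks=[-]
After op 5 [order #3] limit_sell(price=105, qty=10): fills=none; bids=[-] asks=[#3:10@105]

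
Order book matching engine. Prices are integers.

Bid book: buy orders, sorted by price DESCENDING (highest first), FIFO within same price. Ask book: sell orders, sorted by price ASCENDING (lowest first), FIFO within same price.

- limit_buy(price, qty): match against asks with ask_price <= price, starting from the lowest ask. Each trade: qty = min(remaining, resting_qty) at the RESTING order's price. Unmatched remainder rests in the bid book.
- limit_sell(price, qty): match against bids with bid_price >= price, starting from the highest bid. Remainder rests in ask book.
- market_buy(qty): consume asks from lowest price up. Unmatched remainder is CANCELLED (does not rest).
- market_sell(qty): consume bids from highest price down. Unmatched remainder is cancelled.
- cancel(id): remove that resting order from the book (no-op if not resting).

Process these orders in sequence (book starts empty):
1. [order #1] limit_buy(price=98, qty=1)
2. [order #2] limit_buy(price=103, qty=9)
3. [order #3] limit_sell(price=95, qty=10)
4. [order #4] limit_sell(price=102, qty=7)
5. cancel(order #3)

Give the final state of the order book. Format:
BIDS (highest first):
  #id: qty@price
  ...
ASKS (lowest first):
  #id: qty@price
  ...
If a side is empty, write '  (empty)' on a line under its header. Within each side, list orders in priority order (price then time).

Answer: BIDS (highest first):
  (empty)
ASKS (lowest first):
  #4: 7@102

Derivation:
After op 1 [order #1] limit_buy(price=98, qty=1): fills=none; bids=[#1:1@98] asks=[-]
After op 2 [order #2] limit_buy(price=103, qty=9): fills=none; bids=[#2:9@103 #1:1@98] asks=[-]
After op 3 [order #3] limit_sell(price=95, qty=10): fills=#2x#3:9@103 #1x#3:1@98; bids=[-] asks=[-]
After op 4 [order #4] limit_sell(price=102, qty=7): fills=none; bids=[-] asks=[#4:7@102]
After op 5 cancel(order #3): fills=none; bids=[-] asks=[#4:7@102]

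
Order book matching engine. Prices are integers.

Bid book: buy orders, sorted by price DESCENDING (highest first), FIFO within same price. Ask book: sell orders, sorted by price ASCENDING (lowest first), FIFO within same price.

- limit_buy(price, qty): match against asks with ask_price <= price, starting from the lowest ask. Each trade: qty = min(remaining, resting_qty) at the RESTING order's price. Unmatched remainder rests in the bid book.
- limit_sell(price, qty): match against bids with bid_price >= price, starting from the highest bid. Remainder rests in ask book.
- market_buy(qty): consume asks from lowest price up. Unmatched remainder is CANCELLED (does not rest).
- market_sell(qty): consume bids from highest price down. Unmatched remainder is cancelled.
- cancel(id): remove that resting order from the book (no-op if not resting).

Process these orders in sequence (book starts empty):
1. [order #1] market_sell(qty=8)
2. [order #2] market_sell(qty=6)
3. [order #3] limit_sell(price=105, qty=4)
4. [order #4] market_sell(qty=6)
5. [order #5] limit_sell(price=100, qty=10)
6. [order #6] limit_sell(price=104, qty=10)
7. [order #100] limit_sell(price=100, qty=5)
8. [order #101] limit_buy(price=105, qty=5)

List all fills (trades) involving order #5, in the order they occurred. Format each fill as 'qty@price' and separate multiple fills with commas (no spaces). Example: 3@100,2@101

Answer: 5@100

Derivation:
After op 1 [order #1] market_sell(qty=8): fills=none; bids=[-] asks=[-]
After op 2 [order #2] market_sell(qty=6): fills=none; bids=[-] asks=[-]
After op 3 [order #3] limit_sell(price=105, qty=4): fills=none; bids=[-] asks=[#3:4@105]
After op 4 [order #4] market_sell(qty=6): fills=none; bids=[-] asks=[#3:4@105]
After op 5 [order #5] limit_sell(price=100, qty=10): fills=none; bids=[-] asks=[#5:10@100 #3:4@105]
After op 6 [order #6] limit_sell(price=104, qty=10): fills=none; bids=[-] asks=[#5:10@100 #6:10@104 #3:4@105]
After op 7 [order #100] limit_sell(price=100, qty=5): fills=none; bids=[-] asks=[#5:10@100 #100:5@100 #6:10@104 #3:4@105]
After op 8 [order #101] limit_buy(price=105, qty=5): fills=#101x#5:5@100; bids=[-] asks=[#5:5@100 #100:5@100 #6:10@104 #3:4@105]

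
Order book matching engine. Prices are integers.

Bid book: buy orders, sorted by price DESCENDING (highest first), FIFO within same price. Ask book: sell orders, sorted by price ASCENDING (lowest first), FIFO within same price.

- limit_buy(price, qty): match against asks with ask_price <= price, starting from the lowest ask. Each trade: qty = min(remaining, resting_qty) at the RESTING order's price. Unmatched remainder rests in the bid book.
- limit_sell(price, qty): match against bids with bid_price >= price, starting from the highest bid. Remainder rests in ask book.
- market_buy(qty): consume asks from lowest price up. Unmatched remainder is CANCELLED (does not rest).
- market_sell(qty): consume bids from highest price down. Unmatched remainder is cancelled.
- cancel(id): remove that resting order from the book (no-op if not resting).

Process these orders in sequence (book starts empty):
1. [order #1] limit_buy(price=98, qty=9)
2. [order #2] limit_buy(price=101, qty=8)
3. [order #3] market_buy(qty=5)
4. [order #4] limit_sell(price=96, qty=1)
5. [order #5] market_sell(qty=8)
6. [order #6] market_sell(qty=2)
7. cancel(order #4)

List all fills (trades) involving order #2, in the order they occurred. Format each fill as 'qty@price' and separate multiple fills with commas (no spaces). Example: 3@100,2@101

After op 1 [order #1] limit_buy(price=98, qty=9): fills=none; bids=[#1:9@98] asks=[-]
After op 2 [order #2] limit_buy(price=101, qty=8): fills=none; bids=[#2:8@101 #1:9@98] asks=[-]
After op 3 [order #3] market_buy(qty=5): fills=none; bids=[#2:8@101 #1:9@98] asks=[-]
After op 4 [order #4] limit_sell(price=96, qty=1): fills=#2x#4:1@101; bids=[#2:7@101 #1:9@98] asks=[-]
After op 5 [order #5] market_sell(qty=8): fills=#2x#5:7@101 #1x#5:1@98; bids=[#1:8@98] asks=[-]
After op 6 [order #6] market_sell(qty=2): fills=#1x#6:2@98; bids=[#1:6@98] asks=[-]
After op 7 cancel(order #4): fills=none; bids=[#1:6@98] asks=[-]

Answer: 1@101,7@101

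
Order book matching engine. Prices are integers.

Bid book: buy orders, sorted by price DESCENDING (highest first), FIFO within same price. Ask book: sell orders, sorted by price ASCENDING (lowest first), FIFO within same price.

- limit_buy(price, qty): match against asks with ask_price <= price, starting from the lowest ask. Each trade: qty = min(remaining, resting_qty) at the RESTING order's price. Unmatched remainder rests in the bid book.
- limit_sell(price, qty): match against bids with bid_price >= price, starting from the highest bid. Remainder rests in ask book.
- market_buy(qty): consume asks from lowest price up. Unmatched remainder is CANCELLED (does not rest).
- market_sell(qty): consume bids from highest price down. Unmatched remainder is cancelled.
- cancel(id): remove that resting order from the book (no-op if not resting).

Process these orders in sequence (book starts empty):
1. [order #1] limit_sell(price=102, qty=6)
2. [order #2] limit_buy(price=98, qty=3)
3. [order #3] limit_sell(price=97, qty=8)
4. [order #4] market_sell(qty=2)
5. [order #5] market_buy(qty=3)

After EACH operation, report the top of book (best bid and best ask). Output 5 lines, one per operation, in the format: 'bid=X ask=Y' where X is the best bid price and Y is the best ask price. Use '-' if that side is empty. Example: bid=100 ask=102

After op 1 [order #1] limit_sell(price=102, qty=6): fills=none; bids=[-] asks=[#1:6@102]
After op 2 [order #2] limit_buy(price=98, qty=3): fills=none; bids=[#2:3@98] asks=[#1:6@102]
After op 3 [order #3] limit_sell(price=97, qty=8): fills=#2x#3:3@98; bids=[-] asks=[#3:5@97 #1:6@102]
After op 4 [order #4] market_sell(qty=2): fills=none; bids=[-] asks=[#3:5@97 #1:6@102]
After op 5 [order #5] market_buy(qty=3): fills=#5x#3:3@97; bids=[-] asks=[#3:2@97 #1:6@102]

Answer: bid=- ask=102
bid=98 ask=102
bid=- ask=97
bid=- ask=97
bid=- ask=97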